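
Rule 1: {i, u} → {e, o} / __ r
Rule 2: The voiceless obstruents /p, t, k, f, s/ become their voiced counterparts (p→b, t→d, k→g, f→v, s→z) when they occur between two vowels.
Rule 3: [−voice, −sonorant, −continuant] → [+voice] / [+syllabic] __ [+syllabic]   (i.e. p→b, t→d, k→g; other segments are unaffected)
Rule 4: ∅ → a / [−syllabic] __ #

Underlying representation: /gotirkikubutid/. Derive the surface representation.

goderkigubudida

Rule 1 (pre-rhotic lowering): /i/ is a high vowel immediately before /r/, so it lowers to [e]. /gotirkikubutid/ → goterkikubutid.
Rule 2 (intervocalic voicing): /t/ is a voiceless obstruent between vowels /o/ and /e/, so it voices to [d]. /k/ is a voiceless obstruent between vowels /i/ and /u/, so it voices to [g]. /t/ is a voiceless obstruent between vowels /u/ and /i/, so it voices to [d]. /goterkikubutid/ → goderkigubudid.
Rule 3 (intervocalic voicing): no segment meets the environment; /goderkigubudid/ is unchanged.
Rule 4 (final a-epenthesis): the form ends in the consonant /d/, so [a] is inserted word-finally. /goderkigubudid/ → goderkigubudida.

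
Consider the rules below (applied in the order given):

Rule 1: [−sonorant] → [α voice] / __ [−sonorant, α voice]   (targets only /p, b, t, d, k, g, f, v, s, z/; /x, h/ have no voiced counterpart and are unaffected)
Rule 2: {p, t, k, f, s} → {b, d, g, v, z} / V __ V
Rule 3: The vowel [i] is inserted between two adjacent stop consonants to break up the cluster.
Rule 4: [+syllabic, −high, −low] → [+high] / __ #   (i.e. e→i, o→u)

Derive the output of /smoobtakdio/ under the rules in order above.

Rule 1 (regressive voicing assimilation): /b/ precedes the voiceless obstruent /t/, so it devoices to [p] by assimilation. /k/ precedes the voiced obstruent /d/, so it voices to [g] by assimilation. /smoobtakdio/ → smooptagdio.
Rule 2 (intervocalic voicing): no segment meets the environment; /smooptagdio/ is unchanged.
Rule 3 (stop-cluster i-epenthesis): /p/ and /t/ form a stop–stop cluster, so [i] is inserted between them. /g/ and /d/ form a stop–stop cluster, so [i] is inserted between them. /smooptagdio/ → smoopitagidio.
Rule 4 (final vowel raising): /o/ is a mid vowel in word-final position, so it raises to [u]. /smoopitagidio/ → smoopitagidiu.

smoopitagidiu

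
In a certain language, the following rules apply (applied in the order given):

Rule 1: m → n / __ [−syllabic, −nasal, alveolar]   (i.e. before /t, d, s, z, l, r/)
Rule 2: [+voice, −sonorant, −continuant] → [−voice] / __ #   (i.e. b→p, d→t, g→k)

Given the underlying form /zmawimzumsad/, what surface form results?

Rule 1 (nasal place assimilation): /m/ precedes the alveolar consonant /z/, so it assimilates in place to [n]. /m/ precedes the alveolar consonant /s/, so it assimilates in place to [n]. /zmawimzumsad/ → zmawinzunsad.
Rule 2 (final devoicing): /d/ is a voiced stop in word-final position, so it devoices to [t]. /zmawinzunsad/ → zmawinzunsat.

zmawinzunsat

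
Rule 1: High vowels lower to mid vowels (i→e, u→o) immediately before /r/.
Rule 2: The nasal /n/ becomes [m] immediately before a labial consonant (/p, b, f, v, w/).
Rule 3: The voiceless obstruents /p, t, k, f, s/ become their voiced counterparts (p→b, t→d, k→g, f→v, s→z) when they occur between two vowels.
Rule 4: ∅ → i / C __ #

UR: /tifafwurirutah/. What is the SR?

Rule 1 (pre-rhotic lowering): /u/ is a high vowel immediately before /r/, so it lowers to [o]. /i/ is a high vowel immediately before /r/, so it lowers to [e]. /tifafwurirutah/ → tifafworerutah.
Rule 2 (nasal place assimilation): no segment meets the environment; /tifafworerutah/ is unchanged.
Rule 3 (intervocalic voicing): /f/ is a voiceless obstruent between vowels /i/ and /a/, so it voices to [v]. /t/ is a voiceless obstruent between vowels /u/ and /a/, so it voices to [d]. /tifafworerutah/ → tivafworerudah.
Rule 4 (final i-epenthesis): the form ends in the consonant /h/, so [i] is inserted word-finally. /tivafworerudah/ → tivafworerudahi.

tivafworerudahi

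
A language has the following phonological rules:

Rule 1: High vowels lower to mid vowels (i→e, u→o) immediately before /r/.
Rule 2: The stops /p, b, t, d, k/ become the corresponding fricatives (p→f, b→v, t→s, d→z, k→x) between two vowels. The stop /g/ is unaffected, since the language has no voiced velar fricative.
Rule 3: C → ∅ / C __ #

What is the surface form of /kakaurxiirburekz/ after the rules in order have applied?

kaxaorxierborek

Rule 1 (pre-rhotic lowering): /u/ is a high vowel immediately before /r/, so it lowers to [o]. /i/ is a high vowel immediately before /r/, so it lowers to [e]. /u/ is a high vowel immediately before /r/, so it lowers to [o]. /kakaurxiirburekz/ → kakaorxierborekz.
Rule 2 (intervocalic spirantization): /k/ is a stop between vowels /a/ and /a/, so it spirantizes to the fricative [x]. /kakaorxierborekz/ → kaxaorxierborekz.
Rule 3 (final cluster simplification): /z/ is the second consonant of a word-final cluster /kz/, so it deletes. /kaxaorxierborekz/ → kaxaorxierborek.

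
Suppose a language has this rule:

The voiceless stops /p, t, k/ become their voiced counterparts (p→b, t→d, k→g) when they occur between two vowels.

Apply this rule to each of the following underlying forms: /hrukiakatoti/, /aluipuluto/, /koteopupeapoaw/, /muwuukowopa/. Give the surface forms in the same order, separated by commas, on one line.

hrugiagadodi, aluibuludo, kodeobubeaboaw, muwuugowoba

/hrukiakatoti/: /k/ is a voiceless stop between vowels /u/ and /i/, so it voices to [g]. /k/ is a voiceless stop between vowels /a/ and /a/, so it voices to [g]. /t/ is a voiceless stop between vowels /a/ and /o/, so it voices to [d]. /t/ is a voiceless stop between vowels /o/ and /i/, so it voices to [d]. → [hrugiagadodi].
/aluipuluto/: /p/ is a voiceless stop between vowels /i/ and /u/, so it voices to [b]. /t/ is a voiceless stop between vowels /u/ and /o/, so it voices to [d]. → [aluibuludo].
/koteopupeapoaw/: /t/ is a voiceless stop between vowels /o/ and /e/, so it voices to [d]. /p/ is a voiceless stop between vowels /o/ and /u/, so it voices to [b]. /p/ is a voiceless stop between vowels /u/ and /e/, so it voices to [b]. /p/ is a voiceless stop between vowels /a/ and /o/, so it voices to [b]. → [kodeobubeaboaw].
/muwuukowopa/: /k/ is a voiceless stop between vowels /u/ and /o/, so it voices to [g]. /p/ is a voiceless stop between vowels /o/ and /a/, so it voices to [b]. → [muwuugowoba].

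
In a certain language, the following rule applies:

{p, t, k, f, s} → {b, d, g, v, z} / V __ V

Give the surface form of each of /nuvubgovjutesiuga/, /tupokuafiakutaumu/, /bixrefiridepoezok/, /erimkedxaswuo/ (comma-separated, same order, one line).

nuvubgovjudeziuga, tuboguaviagudaumu, bixrevirideboezok, erimkedxaswuo

/nuvubgovjutesiuga/: /t/ is a voiceless obstruent between vowels /u/ and /e/, so it voices to [d]. /s/ is a voiceless obstruent between vowels /e/ and /i/, so it voices to [z]. → [nuvubgovjudeziuga].
/tupokuafiakutaumu/: /p/ is a voiceless obstruent between vowels /u/ and /o/, so it voices to [b]. /k/ is a voiceless obstruent between vowels /o/ and /u/, so it voices to [g]. /f/ is a voiceless obstruent between vowels /a/ and /i/, so it voices to [v]. /k/ is a voiceless obstruent between vowels /a/ and /u/, so it voices to [g]. /t/ is a voiceless obstruent between vowels /u/ and /a/, so it voices to [d]. → [tuboguaviagudaumu].
/bixrefiridepoezok/: /f/ is a voiceless obstruent between vowels /e/ and /i/, so it voices to [v]. /p/ is a voiceless obstruent between vowels /e/ and /o/, so it voices to [b]. → [bixrevirideboezok].
/erimkedxaswuo/: the rule's environment is not met; surfaces unchanged as [erimkedxaswuo].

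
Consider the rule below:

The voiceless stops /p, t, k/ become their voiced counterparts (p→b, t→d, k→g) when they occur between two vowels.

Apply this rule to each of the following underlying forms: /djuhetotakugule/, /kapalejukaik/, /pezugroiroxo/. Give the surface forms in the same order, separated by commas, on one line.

djuhedodagugule, kabalejugaik, pezugroiroxo

/djuhetotakugule/: /t/ is a voiceless stop between vowels /e/ and /o/, so it voices to [d]. /t/ is a voiceless stop between vowels /o/ and /a/, so it voices to [d]. /k/ is a voiceless stop between vowels /a/ and /u/, so it voices to [g]. → [djuhedodagugule].
/kapalejukaik/: /p/ is a voiceless stop between vowels /a/ and /a/, so it voices to [b]. /k/ is a voiceless stop between vowels /u/ and /a/, so it voices to [g]. → [kabalejugaik].
/pezugroiroxo/: the rule's environment is not met; surfaces unchanged as [pezugroiroxo].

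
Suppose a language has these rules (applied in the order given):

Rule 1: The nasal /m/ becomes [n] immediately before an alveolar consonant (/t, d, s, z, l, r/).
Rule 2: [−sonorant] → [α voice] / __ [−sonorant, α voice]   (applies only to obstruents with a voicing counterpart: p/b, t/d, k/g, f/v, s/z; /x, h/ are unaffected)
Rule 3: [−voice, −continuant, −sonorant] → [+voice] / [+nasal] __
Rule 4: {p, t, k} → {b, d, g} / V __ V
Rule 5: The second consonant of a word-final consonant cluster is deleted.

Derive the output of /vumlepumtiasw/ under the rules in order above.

Rule 1 (nasal place assimilation): /m/ precedes the alveolar consonant /l/, so it assimilates in place to [n]. /m/ precedes the alveolar consonant /t/, so it assimilates in place to [n]. /vumlepumtiasw/ → vunlepuntiasw.
Rule 2 (regressive voicing assimilation): no segment meets the environment; /vunlepuntiasw/ is unchanged.
Rule 3 (post-nasal voicing): /t/ is a voiceless stop immediately after the nasal /n/, so it voices to [d]. /vunlepuntiasw/ → vunlepundiasw.
Rule 4 (intervocalic voicing): /p/ is a voiceless stop between vowels /e/ and /u/, so it voices to [b]. /vunlepundiasw/ → vunlebundiasw.
Rule 5 (final cluster simplification): /w/ is the second consonant of a word-final cluster /sw/, so it deletes. /vunlebundiasw/ → vunlebundias.

vunlebundias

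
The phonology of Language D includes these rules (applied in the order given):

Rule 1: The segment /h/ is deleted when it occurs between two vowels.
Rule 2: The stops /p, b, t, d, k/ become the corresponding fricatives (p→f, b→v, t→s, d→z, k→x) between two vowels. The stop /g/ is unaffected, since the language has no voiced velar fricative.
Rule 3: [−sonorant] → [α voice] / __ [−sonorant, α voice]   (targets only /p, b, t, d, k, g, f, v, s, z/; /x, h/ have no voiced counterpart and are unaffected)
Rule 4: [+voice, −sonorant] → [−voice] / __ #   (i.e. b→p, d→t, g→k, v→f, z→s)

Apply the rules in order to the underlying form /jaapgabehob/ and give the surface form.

jaabgaveop

Rule 1 (intervocalic h-deletion): /h/ occurs between vowels /e/ and /o/, so it deletes. /jaapgabehob/ → jaapgabeob.
Rule 2 (intervocalic spirantization): /b/ is a stop between vowels /a/ and /e/, so it spirantizes to the fricative [v]. /jaapgabeob/ → jaapgaveob.
Rule 3 (regressive voicing assimilation): /p/ precedes the voiced obstruent /g/, so it voices to [b] by assimilation. /jaapgaveob/ → jaabgaveob.
Rule 4 (final devoicing): /b/ is a voiced obstruent in word-final position, so it devoices to [p]. /jaabgaveob/ → jaabgaveop.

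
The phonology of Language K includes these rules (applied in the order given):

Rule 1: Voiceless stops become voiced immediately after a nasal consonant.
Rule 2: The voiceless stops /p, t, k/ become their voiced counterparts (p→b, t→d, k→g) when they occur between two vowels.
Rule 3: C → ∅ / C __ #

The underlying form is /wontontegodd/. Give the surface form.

wondondegod

Rule 1 (post-nasal voicing): /t/ is a voiceless stop immediately after the nasal /n/, so it voices to [d]. /t/ is a voiceless stop immediately after the nasal /n/, so it voices to [d]. /wontontegodd/ → wondondegodd.
Rule 2 (intervocalic voicing): no segment meets the environment; /wondondegodd/ is unchanged.
Rule 3 (final cluster simplification): /d/ is the second consonant of a word-final cluster /dd/, so it deletes. /wondondegodd/ → wondondegod.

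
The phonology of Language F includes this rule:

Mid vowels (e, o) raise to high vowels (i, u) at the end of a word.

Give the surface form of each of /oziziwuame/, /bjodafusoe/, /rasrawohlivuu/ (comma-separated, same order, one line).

/oziziwuame/: /e/ is a mid vowel in word-final position, so it raises to [i]. → [oziziwuami].
/bjodafusoe/: /e/ is a mid vowel in word-final position, so it raises to [i]. → [bjodafusoi].
/rasrawohlivuu/: the rule's environment is not met; surfaces unchanged as [rasrawohlivuu].

oziziwuami, bjodafusoi, rasrawohlivuu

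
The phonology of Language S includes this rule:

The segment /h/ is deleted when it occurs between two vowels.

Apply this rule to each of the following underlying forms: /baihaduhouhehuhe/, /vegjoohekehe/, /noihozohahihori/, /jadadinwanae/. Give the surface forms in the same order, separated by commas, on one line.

/baihaduhouhehuhe/: /h/ occurs between vowels /i/ and /a/, so it deletes. /h/ occurs between vowels /u/ and /o/, so it deletes. /h/ occurs between vowels /u/ and /e/, so it deletes. /h/ occurs between vowels /e/ and /u/, so it deletes. /h/ occurs between vowels /u/ and /e/, so it deletes. → [baiaduoueue].
/vegjoohekehe/: /h/ occurs between vowels /o/ and /e/, so it deletes. /h/ occurs between vowels /e/ and /e/, so it deletes. → [vegjooekee].
/noihozohahihori/: /h/ occurs between vowels /i/ and /o/, so it deletes. /h/ occurs between vowels /o/ and /a/, so it deletes. /h/ occurs between vowels /a/ and /i/, so it deletes. /h/ occurs between vowels /i/ and /o/, so it deletes. → [noiozoaiori].
/jadadinwanae/: the rule's environment is not met; surfaces unchanged as [jadadinwanae].

baiaduoueue, vegjooekee, noiozoaiori, jadadinwanae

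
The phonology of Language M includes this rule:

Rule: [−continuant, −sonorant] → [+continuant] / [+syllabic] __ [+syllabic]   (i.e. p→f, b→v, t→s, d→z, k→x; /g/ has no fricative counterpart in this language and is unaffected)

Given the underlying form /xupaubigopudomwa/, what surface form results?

/p/ is a stop between vowels /u/ and /a/, so it spirantizes to the fricative [f].
/b/ is a stop between vowels /u/ and /i/, so it spirantizes to the fricative [v].
/p/ is a stop between vowels /o/ and /u/, so it spirantizes to the fricative [f].
/d/ is a stop between vowels /u/ and /o/, so it spirantizes to the fricative [z].
Surface form: [xufauvigofuzomwa].

xufauvigofuzomwa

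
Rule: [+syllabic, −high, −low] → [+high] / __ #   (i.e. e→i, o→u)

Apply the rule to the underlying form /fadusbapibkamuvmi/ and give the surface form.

fadusbapibkamuvmi

No segment of /fadusbapibkamuvmi/ meets the structural description of the rule, so the form surfaces unchanged.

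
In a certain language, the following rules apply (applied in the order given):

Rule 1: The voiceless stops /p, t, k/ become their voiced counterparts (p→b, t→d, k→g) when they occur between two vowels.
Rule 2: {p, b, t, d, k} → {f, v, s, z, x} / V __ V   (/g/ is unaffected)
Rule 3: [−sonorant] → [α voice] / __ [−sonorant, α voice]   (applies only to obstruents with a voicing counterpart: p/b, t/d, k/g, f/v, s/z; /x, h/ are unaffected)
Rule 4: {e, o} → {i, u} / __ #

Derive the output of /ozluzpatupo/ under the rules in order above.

Rule 1 (intervocalic voicing): /t/ is a voiceless stop between vowels /a/ and /u/, so it voices to [d]. /p/ is a voiceless stop between vowels /u/ and /o/, so it voices to [b]. /ozluzpatupo/ → ozluzpadubo.
Rule 2 (intervocalic spirantization): /d/ is a stop between vowels /a/ and /u/, so it spirantizes to the fricative [z]. /b/ is a stop between vowels /u/ and /o/, so it spirantizes to the fricative [v]. /ozluzpadubo/ → ozluzpazuvo.
Rule 3 (regressive voicing assimilation): /z/ precedes the voiceless obstruent /p/, so it devoices to [s] by assimilation. /ozluzpazuvo/ → ozluspazuvo.
Rule 4 (final vowel raising): /o/ is a mid vowel in word-final position, so it raises to [u]. /ozluspazuvo/ → ozluspazuvu.

ozluspazuvu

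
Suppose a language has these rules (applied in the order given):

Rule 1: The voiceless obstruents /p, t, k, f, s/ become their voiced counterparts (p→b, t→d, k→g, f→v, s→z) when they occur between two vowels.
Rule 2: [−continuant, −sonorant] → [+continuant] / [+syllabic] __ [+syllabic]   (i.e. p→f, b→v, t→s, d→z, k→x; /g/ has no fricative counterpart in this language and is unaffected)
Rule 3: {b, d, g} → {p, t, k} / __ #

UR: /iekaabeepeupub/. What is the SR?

Rule 1 (intervocalic voicing): /k/ is a voiceless obstruent between vowels /e/ and /a/, so it voices to [g]. /p/ is a voiceless obstruent between vowels /e/ and /e/, so it voices to [b]. /p/ is a voiceless obstruent between vowels /u/ and /u/, so it voices to [b]. /iekaabeepeupub/ → iegaabeebeubub.
Rule 2 (intervocalic spirantization): /b/ is a stop between vowels /a/ and /e/, so it spirantizes to the fricative [v]. /b/ is a stop between vowels /e/ and /e/, so it spirantizes to the fricative [v]. /b/ is a stop between vowels /u/ and /u/, so it spirantizes to the fricative [v]. /iegaabeebeubub/ → iegaaveeveuvub.
Rule 3 (final devoicing): /b/ is a voiced stop in word-final position, so it devoices to [p]. /iegaaveeveuvub/ → iegaaveeveuvup.

iegaaveeveuvup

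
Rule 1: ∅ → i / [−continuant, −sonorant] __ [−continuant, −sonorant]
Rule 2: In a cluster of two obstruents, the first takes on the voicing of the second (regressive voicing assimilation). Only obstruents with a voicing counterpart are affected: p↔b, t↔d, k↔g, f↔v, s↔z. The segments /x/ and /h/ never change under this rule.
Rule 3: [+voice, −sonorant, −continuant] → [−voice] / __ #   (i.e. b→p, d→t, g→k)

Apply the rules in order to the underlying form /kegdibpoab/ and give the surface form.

kegidibipoap

Rule 1 (stop-cluster i-epenthesis): /g/ and /d/ form a stop–stop cluster, so [i] is inserted between them. /b/ and /p/ form a stop–stop cluster, so [i] is inserted between them. /kegdibpoab/ → kegidibipoab.
Rule 2 (regressive voicing assimilation): no segment meets the environment; /kegidibipoab/ is unchanged.
Rule 3 (final devoicing): /b/ is a voiced stop in word-final position, so it devoices to [p]. /kegidibipoab/ → kegidibipoap.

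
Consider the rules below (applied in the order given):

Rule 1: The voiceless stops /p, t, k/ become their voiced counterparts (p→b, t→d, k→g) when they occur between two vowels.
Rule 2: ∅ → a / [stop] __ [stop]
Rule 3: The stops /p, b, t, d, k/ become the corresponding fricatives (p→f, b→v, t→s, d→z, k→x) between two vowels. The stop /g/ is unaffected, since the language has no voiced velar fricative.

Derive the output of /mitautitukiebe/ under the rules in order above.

mizauzizugieve

Rule 1 (intervocalic voicing): /t/ is a voiceless stop between vowels /i/ and /a/, so it voices to [d]. /t/ is a voiceless stop between vowels /u/ and /i/, so it voices to [d]. /t/ is a voiceless stop between vowels /i/ and /u/, so it voices to [d]. /k/ is a voiceless stop between vowels /u/ and /i/, so it voices to [g]. /mitautitukiebe/ → midaudidugiebe.
Rule 2 (stop-cluster a-epenthesis): no segment meets the environment; /midaudidugiebe/ is unchanged.
Rule 3 (intervocalic spirantization): /d/ is a stop between vowels /i/ and /a/, so it spirantizes to the fricative [z]. /d/ is a stop between vowels /u/ and /i/, so it spirantizes to the fricative [z]. /d/ is a stop between vowels /i/ and /u/, so it spirantizes to the fricative [z]. /b/ is a stop between vowels /e/ and /e/, so it spirantizes to the fricative [v]. /midaudidugiebe/ → mizauzizugieve.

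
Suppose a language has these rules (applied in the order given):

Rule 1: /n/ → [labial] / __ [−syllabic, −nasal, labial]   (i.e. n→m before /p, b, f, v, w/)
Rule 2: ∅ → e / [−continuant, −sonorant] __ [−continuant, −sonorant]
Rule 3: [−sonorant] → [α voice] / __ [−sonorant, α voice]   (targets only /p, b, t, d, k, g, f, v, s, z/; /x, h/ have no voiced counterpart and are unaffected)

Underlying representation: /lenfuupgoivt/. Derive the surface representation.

lemfuupegoift

Rule 1 (nasal place assimilation): /n/ precedes the labial consonant /f/, so it assimilates in place to [m]. /lenfuupgoivt/ → lemfuupgoivt.
Rule 2 (stop-cluster e-epenthesis): /p/ and /g/ form a stop–stop cluster, so [e] is inserted between them. /lemfuupgoivt/ → lemfuupegoivt.
Rule 3 (regressive voicing assimilation): /v/ precedes the voiceless obstruent /t/, so it devoices to [f] by assimilation. /lemfuupegoivt/ → lemfuupegoift.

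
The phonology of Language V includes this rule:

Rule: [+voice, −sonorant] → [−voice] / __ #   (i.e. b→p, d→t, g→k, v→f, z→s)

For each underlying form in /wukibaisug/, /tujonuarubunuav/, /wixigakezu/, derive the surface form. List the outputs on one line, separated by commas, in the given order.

/wukibaisug/: /g/ is a voiced obstruent in word-final position, so it devoices to [k]. → [wukibaisuk].
/tujonuarubunuav/: /v/ is a voiced obstruent in word-final position, so it devoices to [f]. → [tujonuarubunuaf].
/wixigakezu/: the rule's environment is not met; surfaces unchanged as [wixigakezu].

wukibaisuk, tujonuarubunuaf, wixigakezu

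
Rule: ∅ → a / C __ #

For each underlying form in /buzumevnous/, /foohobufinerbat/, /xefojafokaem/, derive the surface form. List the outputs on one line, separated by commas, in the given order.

/buzumevnous/: the form ends in the consonant /s/, so [a] is inserted word-finally. → [buzumevnousa].
/foohobufinerbat/: the form ends in the consonant /t/, so [a] is inserted word-finally. → [foohobufinerbata].
/xefojafokaem/: the form ends in the consonant /m/, so [a] is inserted word-finally. → [xefojafokaema].

buzumevnousa, foohobufinerbata, xefojafokaema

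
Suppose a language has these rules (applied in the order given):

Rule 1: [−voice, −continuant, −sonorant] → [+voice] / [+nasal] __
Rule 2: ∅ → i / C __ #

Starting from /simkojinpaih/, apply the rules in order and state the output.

Rule 1 (post-nasal voicing): /k/ is a voiceless stop immediately after the nasal /m/, so it voices to [g]. /p/ is a voiceless stop immediately after the nasal /n/, so it voices to [b]. /simkojinpaih/ → simgojinbaih.
Rule 2 (final i-epenthesis): the form ends in the consonant /h/, so [i] is inserted word-finally. /simgojinbaih/ → simgojinbaihi.

simgojinbaihi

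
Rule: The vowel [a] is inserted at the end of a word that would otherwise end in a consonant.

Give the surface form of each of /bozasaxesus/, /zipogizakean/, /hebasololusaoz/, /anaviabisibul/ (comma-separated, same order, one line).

/bozasaxesus/: the form ends in the consonant /s/, so [a] is inserted word-finally. → [bozasaxesusa].
/zipogizakean/: the form ends in the consonant /n/, so [a] is inserted word-finally. → [zipogizakeana].
/hebasololusaoz/: the form ends in the consonant /z/, so [a] is inserted word-finally. → [hebasololusaoza].
/anaviabisibul/: the form ends in the consonant /l/, so [a] is inserted word-finally. → [anaviabisibula].

bozasaxesusa, zipogizakeana, hebasololusaoza, anaviabisibula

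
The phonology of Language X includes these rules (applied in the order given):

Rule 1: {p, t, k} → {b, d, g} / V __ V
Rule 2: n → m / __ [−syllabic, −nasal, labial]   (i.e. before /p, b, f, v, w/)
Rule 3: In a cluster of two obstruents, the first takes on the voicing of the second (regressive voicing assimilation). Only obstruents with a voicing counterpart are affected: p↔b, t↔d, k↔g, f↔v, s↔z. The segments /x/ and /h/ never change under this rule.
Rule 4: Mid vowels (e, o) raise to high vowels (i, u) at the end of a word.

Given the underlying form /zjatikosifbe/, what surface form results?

zjadigosivbi

Rule 1 (intervocalic voicing): /t/ is a voiceless stop between vowels /a/ and /i/, so it voices to [d]. /k/ is a voiceless stop between vowels /i/ and /o/, so it voices to [g]. /zjatikosifbe/ → zjadigosifbe.
Rule 2 (nasal place assimilation): no segment meets the environment; /zjadigosifbe/ is unchanged.
Rule 3 (regressive voicing assimilation): /f/ precedes the voiced obstruent /b/, so it voices to [v] by assimilation. /zjadigosifbe/ → zjadigosivbe.
Rule 4 (final vowel raising): /e/ is a mid vowel in word-final position, so it raises to [i]. /zjadigosivbe/ → zjadigosivbi.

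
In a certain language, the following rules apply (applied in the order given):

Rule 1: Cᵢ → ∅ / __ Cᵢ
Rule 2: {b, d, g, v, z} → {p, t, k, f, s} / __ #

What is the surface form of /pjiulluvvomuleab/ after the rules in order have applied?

pjiuluvomuleap

Rule 1 (degemination): /ll/ is a geminate; the first /l/ deletes. /vv/ is a geminate; the first /v/ deletes. /pjiulluvvomuleab/ → pjiuluvomuleab.
Rule 2 (final devoicing): /b/ is a voiced obstruent in word-final position, so it devoices to [p]. /pjiuluvomuleab/ → pjiuluvomuleap.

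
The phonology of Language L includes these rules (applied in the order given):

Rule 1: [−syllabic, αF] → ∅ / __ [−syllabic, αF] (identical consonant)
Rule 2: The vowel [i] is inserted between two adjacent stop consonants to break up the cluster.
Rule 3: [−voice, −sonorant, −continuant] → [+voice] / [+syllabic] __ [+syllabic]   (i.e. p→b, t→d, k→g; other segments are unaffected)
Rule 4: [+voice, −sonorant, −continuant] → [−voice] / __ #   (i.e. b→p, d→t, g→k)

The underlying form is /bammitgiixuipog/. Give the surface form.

Rule 1 (degemination): /mm/ is a geminate; the first /m/ deletes. /bammitgiixuipog/ → bamitgiixuipog.
Rule 2 (stop-cluster i-epenthesis): /t/ and /g/ form a stop–stop cluster, so [i] is inserted between them. /bamitgiixuipog/ → bamitigiixuipog.
Rule 3 (intervocalic voicing): /t/ is a voiceless stop between vowels /i/ and /i/, so it voices to [d]. /p/ is a voiceless stop between vowels /i/ and /o/, so it voices to [b]. /bamitigiixuipog/ → bamidigiixuibog.
Rule 4 (final devoicing): /g/ is a voiced stop in word-final position, so it devoices to [k]. /bamidigiixuibog/ → bamidigiixuibok.

bamidigiixuibok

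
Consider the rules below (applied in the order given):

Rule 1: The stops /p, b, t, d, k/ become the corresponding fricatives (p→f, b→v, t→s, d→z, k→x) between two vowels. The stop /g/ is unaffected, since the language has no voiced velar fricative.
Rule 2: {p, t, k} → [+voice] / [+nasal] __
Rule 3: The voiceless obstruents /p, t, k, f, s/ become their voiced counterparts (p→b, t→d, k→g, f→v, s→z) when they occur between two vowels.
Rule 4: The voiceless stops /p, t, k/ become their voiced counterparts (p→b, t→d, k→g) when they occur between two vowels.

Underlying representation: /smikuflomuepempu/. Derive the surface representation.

Rule 1 (intervocalic spirantization): /k/ is a stop between vowels /i/ and /u/, so it spirantizes to the fricative [x]. /p/ is a stop between vowels /e/ and /e/, so it spirantizes to the fricative [f]. /smikuflomuepempu/ → smixuflomuefempu.
Rule 2 (post-nasal voicing): /p/ is a voiceless stop immediately after the nasal /m/, so it voices to [b]. /smixuflomuefempu/ → smixuflomuefembu.
Rule 3 (intervocalic voicing): /f/ is a voiceless obstruent between vowels /e/ and /e/, so it voices to [v]. /smixuflomuefembu/ → smixuflomuevembu.
Rule 4 (intervocalic voicing): no segment meets the environment; /smixuflomuevembu/ is unchanged.

smixuflomuevembu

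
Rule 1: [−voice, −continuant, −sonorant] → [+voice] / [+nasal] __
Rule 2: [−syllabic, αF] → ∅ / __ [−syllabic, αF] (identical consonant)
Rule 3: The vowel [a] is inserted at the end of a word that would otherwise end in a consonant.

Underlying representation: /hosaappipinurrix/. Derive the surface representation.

Rule 1 (post-nasal voicing): no segment meets the environment; /hosaappipinurrix/ is unchanged.
Rule 2 (degemination): /pp/ is a geminate; the first /p/ deletes. /rr/ is a geminate; the first /r/ deletes. /hosaappipinurrix/ → hosaapipinurix.
Rule 3 (final a-epenthesis): the form ends in the consonant /x/, so [a] is inserted word-finally. /hosaapipinurix/ → hosaapipinurixa.

hosaapipinurixa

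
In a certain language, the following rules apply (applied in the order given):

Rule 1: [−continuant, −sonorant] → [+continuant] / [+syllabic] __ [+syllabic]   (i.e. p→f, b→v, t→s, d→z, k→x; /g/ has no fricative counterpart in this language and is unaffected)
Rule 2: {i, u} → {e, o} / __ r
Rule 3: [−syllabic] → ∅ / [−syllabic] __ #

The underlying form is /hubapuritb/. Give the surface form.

Rule 1 (intervocalic spirantization): /b/ is a stop between vowels /u/ and /a/, so it spirantizes to the fricative [v]. /p/ is a stop between vowels /a/ and /u/, so it spirantizes to the fricative [f]. /hubapuritb/ → huvafuritb.
Rule 2 (pre-rhotic lowering): /u/ is a high vowel immediately before /r/, so it lowers to [o]. /huvafuritb/ → huvaforitb.
Rule 3 (final cluster simplification): /b/ is the second consonant of a word-final cluster /tb/, so it deletes. /huvaforitb/ → huvaforit.

huvaforit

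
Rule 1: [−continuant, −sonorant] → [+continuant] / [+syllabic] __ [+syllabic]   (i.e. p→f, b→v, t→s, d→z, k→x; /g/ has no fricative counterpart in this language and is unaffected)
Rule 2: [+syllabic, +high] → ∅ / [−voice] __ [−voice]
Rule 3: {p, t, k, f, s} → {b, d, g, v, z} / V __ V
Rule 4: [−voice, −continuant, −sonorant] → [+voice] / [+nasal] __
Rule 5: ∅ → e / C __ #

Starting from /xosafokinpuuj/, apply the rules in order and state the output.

xozavoxinbuuje

Rule 1 (intervocalic spirantization): /k/ is a stop between vowels /o/ and /i/, so it spirantizes to the fricative [x]. /xosafokinpuuj/ → xosafoxinpuuj.
Rule 2 (high vowel syncope): no segment meets the environment; /xosafoxinpuuj/ is unchanged.
Rule 3 (intervocalic voicing): /s/ is a voiceless obstruent between vowels /o/ and /a/, so it voices to [z]. /f/ is a voiceless obstruent between vowels /a/ and /o/, so it voices to [v]. /xosafoxinpuuj/ → xozavoxinpuuj.
Rule 4 (post-nasal voicing): /p/ is a voiceless stop immediately after the nasal /n/, so it voices to [b]. /xozavoxinpuuj/ → xozavoxinbuuj.
Rule 5 (final e-epenthesis): the form ends in the consonant /j/, so [e] is inserted word-finally. /xozavoxinbuuj/ → xozavoxinbuuje.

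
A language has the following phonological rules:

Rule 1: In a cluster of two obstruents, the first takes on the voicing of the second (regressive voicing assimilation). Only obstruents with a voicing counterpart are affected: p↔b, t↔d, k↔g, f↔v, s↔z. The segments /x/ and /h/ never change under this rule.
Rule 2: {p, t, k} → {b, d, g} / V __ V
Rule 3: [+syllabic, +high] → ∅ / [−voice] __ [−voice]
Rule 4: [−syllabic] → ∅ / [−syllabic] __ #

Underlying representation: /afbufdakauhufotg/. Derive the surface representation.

Rule 1 (regressive voicing assimilation): /f/ precedes the voiced obstruent /b/, so it voices to [v] by assimilation. /f/ precedes the voiced obstruent /d/, so it voices to [v] by assimilation. /t/ precedes the voiced obstruent /g/, so it voices to [d] by assimilation. /afbufdakauhufotg/ → avbuvdakauhufodg.
Rule 2 (intervocalic voicing): /k/ is a voiceless stop between vowels /a/ and /a/, so it voices to [g]. /avbuvdakauhufodg/ → avbuvdagauhufodg.
Rule 3 (high vowel syncope): /u/ is a high vowel flanked by voiceless consonants /h/ and /f/, so it deletes. /avbuvdagauhufodg/ → avbuvdagauhfodg.
Rule 4 (final cluster simplification): /g/ is the second consonant of a word-final cluster /dg/, so it deletes. /avbuvdagauhfodg/ → avbuvdagauhfod.

avbuvdagauhfod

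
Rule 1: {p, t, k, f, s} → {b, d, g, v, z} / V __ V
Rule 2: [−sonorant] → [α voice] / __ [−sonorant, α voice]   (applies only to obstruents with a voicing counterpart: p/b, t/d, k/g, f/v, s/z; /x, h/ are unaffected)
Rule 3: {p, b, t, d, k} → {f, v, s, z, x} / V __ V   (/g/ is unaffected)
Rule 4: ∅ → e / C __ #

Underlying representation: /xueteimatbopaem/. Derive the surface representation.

Rule 1 (intervocalic voicing): /t/ is a voiceless obstruent between vowels /e/ and /e/, so it voices to [d]. /p/ is a voiceless obstruent between vowels /o/ and /a/, so it voices to [b]. /xueteimatbopaem/ → xuedeimatbobaem.
Rule 2 (regressive voicing assimilation): /t/ precedes the voiced obstruent /b/, so it voices to [d] by assimilation. /xuedeimatbobaem/ → xuedeimadbobaem.
Rule 3 (intervocalic spirantization): /d/ is a stop between vowels /e/ and /e/, so it spirantizes to the fricative [z]. /b/ is a stop between vowels /o/ and /a/, so it spirantizes to the fricative [v]. /xuedeimadbobaem/ → xuezeimadbovaem.
Rule 4 (final e-epenthesis): the form ends in the consonant /m/, so [e] is inserted word-finally. /xuezeimadbovaem/ → xuezeimadbovaeme.

xuezeimadbovaeme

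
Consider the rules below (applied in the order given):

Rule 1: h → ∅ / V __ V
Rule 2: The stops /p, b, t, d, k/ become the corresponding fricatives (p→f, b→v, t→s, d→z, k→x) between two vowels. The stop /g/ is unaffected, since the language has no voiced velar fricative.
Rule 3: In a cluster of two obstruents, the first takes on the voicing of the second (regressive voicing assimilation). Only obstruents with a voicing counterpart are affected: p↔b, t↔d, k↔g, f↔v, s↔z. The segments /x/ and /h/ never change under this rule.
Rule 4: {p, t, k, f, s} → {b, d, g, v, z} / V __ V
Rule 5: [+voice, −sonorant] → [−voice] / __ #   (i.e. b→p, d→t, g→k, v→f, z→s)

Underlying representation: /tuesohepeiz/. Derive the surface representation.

Rule 1 (intervocalic h-deletion): /h/ occurs between vowels /o/ and /e/, so it deletes. /tuesohepeiz/ → tuesoepeiz.
Rule 2 (intervocalic spirantization): /p/ is a stop between vowels /e/ and /e/, so it spirantizes to the fricative [f]. /tuesoepeiz/ → tuesoefeiz.
Rule 3 (regressive voicing assimilation): no segment meets the environment; /tuesoefeiz/ is unchanged.
Rule 4 (intervocalic voicing): /s/ is a voiceless obstruent between vowels /e/ and /o/, so it voices to [z]. /f/ is a voiceless obstruent between vowels /e/ and /e/, so it voices to [v]. /tuesoefeiz/ → tuezoeveiz.
Rule 5 (final devoicing): /z/ is a voiced obstruent in word-final position, so it devoices to [s]. /tuezoeveiz/ → tuezoeveis.

tuezoeveis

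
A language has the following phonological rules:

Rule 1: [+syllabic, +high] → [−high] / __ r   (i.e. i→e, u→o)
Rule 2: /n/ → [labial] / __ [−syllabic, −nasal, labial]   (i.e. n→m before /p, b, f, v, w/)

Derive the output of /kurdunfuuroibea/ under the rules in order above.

kordumfuoroibea

Rule 1 (pre-rhotic lowering): /u/ is a high vowel immediately before /r/, so it lowers to [o]. /u/ is a high vowel immediately before /r/, so it lowers to [o]. /kurdunfuuroibea/ → kordunfuoroibea.
Rule 2 (nasal place assimilation): /n/ precedes the labial consonant /f/, so it assimilates in place to [m]. /kordunfuoroibea/ → kordumfuoroibea.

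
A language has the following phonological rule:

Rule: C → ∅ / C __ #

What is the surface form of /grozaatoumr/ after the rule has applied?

/r/ is the second consonant of a word-final cluster /mr/, so it deletes.
Surface form: [grozaatoum].

grozaatoum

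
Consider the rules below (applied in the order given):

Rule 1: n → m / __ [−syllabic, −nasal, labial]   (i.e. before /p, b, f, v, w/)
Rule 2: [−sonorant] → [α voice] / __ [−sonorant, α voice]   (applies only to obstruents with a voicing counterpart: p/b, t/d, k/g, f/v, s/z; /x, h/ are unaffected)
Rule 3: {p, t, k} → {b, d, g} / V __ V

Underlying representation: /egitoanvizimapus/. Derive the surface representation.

egidoamvizimabus

Rule 1 (nasal place assimilation): /n/ precedes the labial consonant /v/, so it assimilates in place to [m]. /egitoanvizimapus/ → egitoamvizimapus.
Rule 2 (regressive voicing assimilation): no segment meets the environment; /egitoamvizimapus/ is unchanged.
Rule 3 (intervocalic voicing): /t/ is a voiceless stop between vowels /i/ and /o/, so it voices to [d]. /p/ is a voiceless stop between vowels /a/ and /u/, so it voices to [b]. /egitoamvizimapus/ → egidoamvizimabus.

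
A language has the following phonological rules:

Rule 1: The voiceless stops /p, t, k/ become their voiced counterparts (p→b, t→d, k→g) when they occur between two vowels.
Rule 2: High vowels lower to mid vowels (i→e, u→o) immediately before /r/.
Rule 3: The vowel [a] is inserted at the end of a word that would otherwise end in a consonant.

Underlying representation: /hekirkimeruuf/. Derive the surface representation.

Rule 1 (intervocalic voicing): /k/ is a voiceless stop between vowels /e/ and /i/, so it voices to [g]. /hekirkimeruuf/ → hegirkimeruuf.
Rule 2 (pre-rhotic lowering): /i/ is a high vowel immediately before /r/, so it lowers to [e]. /hegirkimeruuf/ → hegerkimeruuf.
Rule 3 (final a-epenthesis): the form ends in the consonant /f/, so [a] is inserted word-finally. /hegerkimeruuf/ → hegerkimeruufa.

hegerkimeruufa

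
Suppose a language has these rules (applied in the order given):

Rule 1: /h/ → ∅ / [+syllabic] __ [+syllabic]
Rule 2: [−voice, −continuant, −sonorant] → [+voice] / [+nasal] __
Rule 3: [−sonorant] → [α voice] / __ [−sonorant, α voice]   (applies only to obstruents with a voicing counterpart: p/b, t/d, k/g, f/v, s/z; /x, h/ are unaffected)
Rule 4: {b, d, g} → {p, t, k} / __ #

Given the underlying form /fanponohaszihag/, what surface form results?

fanbonoazziak

Rule 1 (intervocalic h-deletion): /h/ occurs between vowels /o/ and /a/, so it deletes. /h/ occurs between vowels /i/ and /a/, so it deletes. /fanponohaszihag/ → fanponoasziag.
Rule 2 (post-nasal voicing): /p/ is a voiceless stop immediately after the nasal /n/, so it voices to [b]. /fanponoasziag/ → fanbonoasziag.
Rule 3 (regressive voicing assimilation): /s/ precedes the voiced obstruent /z/, so it voices to [z] by assimilation. /fanbonoasziag/ → fanbonoazziag.
Rule 4 (final devoicing): /g/ is a voiced stop in word-final position, so it devoices to [k]. /fanbonoazziag/ → fanbonoazziak.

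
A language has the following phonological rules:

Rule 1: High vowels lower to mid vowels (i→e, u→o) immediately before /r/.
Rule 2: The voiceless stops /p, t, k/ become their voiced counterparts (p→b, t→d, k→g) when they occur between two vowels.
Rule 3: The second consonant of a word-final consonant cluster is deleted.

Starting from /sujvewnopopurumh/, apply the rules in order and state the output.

Rule 1 (pre-rhotic lowering): /u/ is a high vowel immediately before /r/, so it lowers to [o]. /sujvewnopopurumh/ → sujvewnopoporumh.
Rule 2 (intervocalic voicing): /p/ is a voiceless stop between vowels /o/ and /o/, so it voices to [b]. /p/ is a voiceless stop between vowels /o/ and /o/, so it voices to [b]. /sujvewnopoporumh/ → sujvewnoboborumh.
Rule 3 (final cluster simplification): /h/ is the second consonant of a word-final cluster /mh/, so it deletes. /sujvewnoboborumh/ → sujvewnoboborum.

sujvewnoboborum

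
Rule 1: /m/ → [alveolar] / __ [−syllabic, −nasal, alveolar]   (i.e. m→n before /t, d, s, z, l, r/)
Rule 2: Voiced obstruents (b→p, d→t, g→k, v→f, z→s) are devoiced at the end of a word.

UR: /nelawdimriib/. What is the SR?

nelawdinriip

Rule 1 (nasal place assimilation): /m/ precedes the alveolar consonant /r/, so it assimilates in place to [n]. /nelawdimriib/ → nelawdinriib.
Rule 2 (final devoicing): /b/ is a voiced obstruent in word-final position, so it devoices to [p]. /nelawdinriib/ → nelawdinriip.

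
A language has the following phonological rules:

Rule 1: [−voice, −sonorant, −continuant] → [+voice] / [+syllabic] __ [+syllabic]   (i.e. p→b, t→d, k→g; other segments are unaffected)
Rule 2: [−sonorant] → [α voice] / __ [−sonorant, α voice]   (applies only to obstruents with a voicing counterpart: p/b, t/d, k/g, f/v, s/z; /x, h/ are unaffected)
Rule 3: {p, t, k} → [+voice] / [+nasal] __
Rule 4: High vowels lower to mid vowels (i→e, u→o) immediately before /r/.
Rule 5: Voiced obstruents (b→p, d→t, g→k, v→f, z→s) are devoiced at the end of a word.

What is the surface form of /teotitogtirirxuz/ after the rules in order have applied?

Rule 1 (intervocalic voicing): /t/ is a voiceless stop between vowels /o/ and /i/, so it voices to [d]. /t/ is a voiceless stop between vowels /i/ and /o/, so it voices to [d]. /teotitogtirirxuz/ → teodidogtirirxuz.
Rule 2 (regressive voicing assimilation): /g/ precedes the voiceless obstruent /t/, so it devoices to [k] by assimilation. /teodidogtirirxuz/ → teodidoktirirxuz.
Rule 3 (post-nasal voicing): no segment meets the environment; /teodidoktirirxuz/ is unchanged.
Rule 4 (pre-rhotic lowering): /i/ is a high vowel immediately before /r/, so it lowers to [e]. /i/ is a high vowel immediately before /r/, so it lowers to [e]. /teodidoktirirxuz/ → teodidoktererxuz.
Rule 5 (final devoicing): /z/ is a voiced obstruent in word-final position, so it devoices to [s]. /teodidoktererxuz/ → teodidoktererxus.

teodidoktererxus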